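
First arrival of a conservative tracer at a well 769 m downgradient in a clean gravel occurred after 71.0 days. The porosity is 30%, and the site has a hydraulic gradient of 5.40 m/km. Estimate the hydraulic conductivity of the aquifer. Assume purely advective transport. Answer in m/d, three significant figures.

602 m/d

v = L / t = 769 / 71.0 = 10.83 m/d
K = v · n / i = 10.83 × 0.30 / 0.0054 = 602 m/d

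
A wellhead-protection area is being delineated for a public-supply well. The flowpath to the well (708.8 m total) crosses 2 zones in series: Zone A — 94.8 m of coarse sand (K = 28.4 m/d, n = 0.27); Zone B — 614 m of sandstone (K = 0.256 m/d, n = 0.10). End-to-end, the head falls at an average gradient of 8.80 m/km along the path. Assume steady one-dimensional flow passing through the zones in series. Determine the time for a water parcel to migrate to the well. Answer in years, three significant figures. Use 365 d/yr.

Continuity: the same q passes through each zone, so ΔH = q·Σ(L_j/K_j) — the zones act as resistances in series.
Σ(L/K) = 94.8/28.4 + 614/0.256 = 3.338 + 2398 = 2402 d
K_eq = L_total / Σ(L/K) = 708.8 / 2402 = 0.2951 m/d
q = K_eq · i = 0.2951 × 0.0088 = 0.002597 m/d (same in every zone)
Zone A: v = q/n = 0.002597/0.27 = 0.009619 m/d → t_A = 94.8/0.009619 = 9856 d
Zone B: v = q/n = 0.002597/0.10 = 0.02597 m/d → t_B = 614/0.02597 = 23640 d
Total t = 9856 + 23640 = 33500 d
   = 33500 / 365 = 91.8 yr

91.8 years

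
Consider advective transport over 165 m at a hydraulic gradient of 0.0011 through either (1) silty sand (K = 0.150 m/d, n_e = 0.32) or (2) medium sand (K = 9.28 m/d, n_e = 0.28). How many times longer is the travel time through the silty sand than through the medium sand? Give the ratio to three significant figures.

Unit 1 (silty sand): v = 0.150×0.0011/0.32 = 5.156e-4 m/d, t = 165/5.156e-4 = 320000 d
Unit 2 (medium sand): v = 9.28×0.0011/0.28 = 0.03646 m/d, t = 165/0.03646 = 4526 d
t(silty sand) / t(medium sand) = 320000/4526 = 70.7

70.7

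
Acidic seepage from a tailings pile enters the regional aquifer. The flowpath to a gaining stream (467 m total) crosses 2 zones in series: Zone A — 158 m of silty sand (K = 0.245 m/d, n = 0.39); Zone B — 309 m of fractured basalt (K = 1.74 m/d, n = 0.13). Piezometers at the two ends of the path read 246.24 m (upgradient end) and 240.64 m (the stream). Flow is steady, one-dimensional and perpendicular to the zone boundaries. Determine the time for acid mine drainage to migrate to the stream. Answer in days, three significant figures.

15000 days

Total head drop ΔH = 246.24 − 240.64 = 5.60 m
Continuity: the same q passes through each zone, so ΔH = q·Σ(L_j/K_j) — the zones act as resistances in series.
Σ(L/K) = 158/0.245 + 309/1.74 = 644.9 + 177.6 = 822.5 d
q = ΔH / Σ(L/K) = 5.60 / 822.5 = 0.006809 m/d (same in every zone)
Zone A: v = q/n = 0.006809/0.39 = 0.01746 m/d → t_A = 158/0.01746 = 9050 d
Zone B: v = q/n = 0.006809/0.13 = 0.05237 m/d → t_B = 309/0.05237 = 5900 d
Total t = 9050 + 5900 = 14950 d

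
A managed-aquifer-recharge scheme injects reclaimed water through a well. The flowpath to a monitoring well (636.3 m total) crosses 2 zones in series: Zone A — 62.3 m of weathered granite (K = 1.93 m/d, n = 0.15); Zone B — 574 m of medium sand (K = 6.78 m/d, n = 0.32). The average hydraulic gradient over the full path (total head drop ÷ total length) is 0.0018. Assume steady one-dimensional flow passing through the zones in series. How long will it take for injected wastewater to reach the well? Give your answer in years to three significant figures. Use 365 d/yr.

Continuity: the same q passes through each zone, so ΔH = q·Σ(L_j/K_j) — the zones act as resistances in series.
Σ(L/K) = 62.3/1.93 + 574/6.78 = 32.28 + 84.66 = 116.9 d
K_eq = L_total / Σ(L/K) = 636.3 / 116.9 = 5.441 m/d
q = K_eq · i = 5.441 × 0.0018 = 0.009794 m/d (same in every zone)
Zone A: v = q/n = 0.009794/0.15 = 0.06529 m/d → t_A = 62.3/0.06529 = 954.1 d
Zone B: v = q/n = 0.009794/0.32 = 0.03061 m/d → t_B = 574/0.03061 = 18750 d
Total t = 954.1 + 18750 = 19710 d
   = 19710 / 365 = 54.0 yr

54.0 years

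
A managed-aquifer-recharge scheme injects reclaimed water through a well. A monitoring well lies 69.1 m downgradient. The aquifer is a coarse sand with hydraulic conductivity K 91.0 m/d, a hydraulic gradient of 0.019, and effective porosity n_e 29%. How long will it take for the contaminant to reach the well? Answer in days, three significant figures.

11.6 days

Darcy flux q = K·i = 91.0 × 0.019 = 1.729 m/d
v = Ki/n = 91.0·0.019/0.29 = 5.962 m/d
t = L / v = 69.1 / 5.962 = 11.59 d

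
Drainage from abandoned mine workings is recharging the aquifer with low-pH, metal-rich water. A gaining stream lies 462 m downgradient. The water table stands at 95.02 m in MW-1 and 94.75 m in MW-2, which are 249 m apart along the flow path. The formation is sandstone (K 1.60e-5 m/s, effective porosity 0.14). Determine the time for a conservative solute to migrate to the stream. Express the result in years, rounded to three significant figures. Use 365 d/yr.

Hydraulic gradient i = (95.02 − 94.75) / 249 = 0.27 / 249 = 0.001084
K = 1.60e-5 m/s × 86400 s/d = 1.382 m/d
Darcy flux q = K·i = 1.382 × 0.001084 = 0.001499 m/d
Seepage velocity v = q / n = 0.001499 / 0.14 = 0.01071 m/d
t = L / v = 462 / 0.01071 = 43150 d
   = 43150 / 365 = 118 yr

118 years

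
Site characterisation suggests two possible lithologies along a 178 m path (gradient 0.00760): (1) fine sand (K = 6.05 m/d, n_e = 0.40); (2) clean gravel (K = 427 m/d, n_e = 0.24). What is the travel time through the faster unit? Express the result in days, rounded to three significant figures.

Unit 1 (fine sand): v = 6.05×0.0076/0.40 = 0.1150 m/d, t = 178/0.1150 = 1548 d
Unit 2 (clean gravel): v = 427×0.0076/0.24 = 13.52 m/d, t = 178/13.52 = 13.16 d
Faster unit: t = 13.2 d

13.2 days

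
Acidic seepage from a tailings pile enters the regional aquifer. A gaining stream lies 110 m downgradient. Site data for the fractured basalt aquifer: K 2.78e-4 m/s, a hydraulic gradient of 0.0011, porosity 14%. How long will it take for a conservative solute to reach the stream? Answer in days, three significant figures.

583 days

K = 2.78e-4 m/s × 86400 s/d = 24.02 m/d
Specific discharge q = 24.02 × 0.0011 = 0.02642 m/d
Average linear velocity = 0.02642 / 0.14 = 0.1887 m/d
t = L / v = 110 / 0.1887 = 582.9 d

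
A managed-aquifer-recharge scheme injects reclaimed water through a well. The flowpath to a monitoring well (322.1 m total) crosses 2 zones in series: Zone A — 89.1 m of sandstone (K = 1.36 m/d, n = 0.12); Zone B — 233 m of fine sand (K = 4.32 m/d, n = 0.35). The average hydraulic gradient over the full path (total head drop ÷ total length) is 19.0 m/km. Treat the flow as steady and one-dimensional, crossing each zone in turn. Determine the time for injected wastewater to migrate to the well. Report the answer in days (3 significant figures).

For zones in series the flux q is common to all zones; the equivalent conductivity is the harmonic (thickness-weighted) mean, K_eq = L_total / Σ(L_j/K_j).
Σ(L/K) = 89.1/1.36 + 233/4.32 = 65.51 + 53.94 = 119.4 d
K_eq = L_total / Σ(L/K) = 322.1 / 119.4 = 2.697 m/d
q = K_eq · i = 2.697 × 0.019 = 0.05123 m/d (same in every zone)
Zone A: v = q/n = 0.05123/0.12 = 0.4270 m/d → t_A = 89.1/0.4270 = 208.7 d
Zone B: v = q/n = 0.05123/0.35 = 0.1464 m/d → t_B = 233/0.1464 = 1592 d
Total t = 208.7 + 1592 = 1800 d

1800 days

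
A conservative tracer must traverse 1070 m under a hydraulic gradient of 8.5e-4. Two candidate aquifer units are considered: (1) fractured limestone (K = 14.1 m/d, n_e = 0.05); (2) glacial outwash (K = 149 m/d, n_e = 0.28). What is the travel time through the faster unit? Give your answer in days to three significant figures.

Unit 1 (fractured limestone): v = 14.1×8.5e-4/0.05 = 0.2397 m/d, t = 1070/0.2397 = 4464 d
Unit 2 (glacial outwash): v = 149×8.5e-4/0.28 = 0.4523 m/d, t = 1070/0.4523 = 2366 d
Faster unit: t = 2370 d

2370 days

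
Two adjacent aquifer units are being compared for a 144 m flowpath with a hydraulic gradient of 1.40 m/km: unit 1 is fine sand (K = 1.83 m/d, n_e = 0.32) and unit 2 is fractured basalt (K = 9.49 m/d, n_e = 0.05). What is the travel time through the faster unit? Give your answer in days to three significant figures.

542 days

Unit 1 (fine sand): v = 1.83×0.0014/0.32 = 0.008006 m/d, t = 144/0.008006 = 17990 d
Unit 2 (fractured basalt): v = 9.49×0.0014/0.05 = 0.2657 m/d, t = 144/0.2657 = 541.9 d
Faster unit: t = 542 d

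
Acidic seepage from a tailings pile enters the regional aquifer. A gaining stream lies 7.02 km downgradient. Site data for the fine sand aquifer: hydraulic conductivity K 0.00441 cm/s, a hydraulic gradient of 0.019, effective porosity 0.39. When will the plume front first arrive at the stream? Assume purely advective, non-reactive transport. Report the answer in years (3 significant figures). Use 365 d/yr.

104 years

K = 0.00441 cm/s × 864 = 3.810 m/d
Darcy flux q = K·i = 3.810 × 0.019 = 0.07239 m/d
Seepage velocity v = q / n = 0.07239 / 0.39 = 0.1856 m/d
L = 7.02 km = 7020 m
t = L / v = 7020 / 0.1856 = 37820 d
   = 37820 / 365 = 104 yr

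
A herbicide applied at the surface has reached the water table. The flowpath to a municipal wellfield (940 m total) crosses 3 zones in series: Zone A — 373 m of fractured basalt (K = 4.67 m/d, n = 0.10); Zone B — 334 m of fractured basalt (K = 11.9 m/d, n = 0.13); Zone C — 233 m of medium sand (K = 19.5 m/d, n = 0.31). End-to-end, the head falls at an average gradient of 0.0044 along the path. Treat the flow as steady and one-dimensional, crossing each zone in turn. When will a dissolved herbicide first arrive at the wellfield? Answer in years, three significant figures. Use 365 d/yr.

12.1 years

Steady 1-D flow in series ⇒ the Darcy flux q is identical in every zone and the zone head losses add (resistances L/K in series).
Σ(L/K) = 373/4.67 + 334/11.9 + 233/19.5 = 79.87 + 28.07 + 11.95 = 119.9 d
K_eq = L_total / Σ(L/K) = 940 / 119.9 = 7.841 m/d
q = K_eq · i = 7.841 × 0.0044 = 0.03450 m/d (same in every zone)
Zone A: v = q/n = 0.03450/0.10 = 0.3450 m/d → t_A = 373/0.3450 = 1081 d
Zone B: v = q/n = 0.03450/0.13 = 0.2654 m/d → t_B = 334/0.2654 = 1259 d
Zone C: v = q/n = 0.03450/0.31 = 0.1113 m/d → t_C = 233/0.1113 = 2094 d
Total t = 1081 + 1259 + 2094 = 4433 d
   = 4433 / 365 = 12.1 yr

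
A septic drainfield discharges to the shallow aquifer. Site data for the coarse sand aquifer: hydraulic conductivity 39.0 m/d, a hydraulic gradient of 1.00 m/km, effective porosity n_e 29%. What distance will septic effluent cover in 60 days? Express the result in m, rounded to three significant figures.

8.07 m

q = Ki = 39.0 × 0.0010 = 0.03900 m/d
Seepage velocity v = q / n = 0.03900 / 0.29 = 0.1345 m/d
L = v × T = 0.1345 × 60 = 8.069 m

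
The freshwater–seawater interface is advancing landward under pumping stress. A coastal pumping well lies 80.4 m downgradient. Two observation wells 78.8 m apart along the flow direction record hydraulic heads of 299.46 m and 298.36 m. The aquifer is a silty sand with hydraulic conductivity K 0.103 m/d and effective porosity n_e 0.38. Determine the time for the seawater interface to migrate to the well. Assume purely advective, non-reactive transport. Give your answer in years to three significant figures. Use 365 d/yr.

Hydraulic gradient i = (299.46 − 298.36) / 78.8 = 1.10 / 78.8 = 0.01396
Darcy flux q = K·i = 0.103 × 0.01396 = 0.001438 m/d
Average linear velocity = 0.001438 / 0.38 = 0.003784 m/d
t = L / v = 80.4 / 0.003784 = 21250 d
   = 21250 / 365 = 58.2 yr

58.2 years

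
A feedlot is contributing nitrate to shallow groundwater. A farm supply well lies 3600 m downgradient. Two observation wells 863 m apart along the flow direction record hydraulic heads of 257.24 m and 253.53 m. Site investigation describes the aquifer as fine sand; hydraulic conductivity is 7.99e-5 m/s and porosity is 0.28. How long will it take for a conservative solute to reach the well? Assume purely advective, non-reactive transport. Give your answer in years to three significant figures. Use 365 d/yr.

Hydraulic gradient i = (257.24 − 253.53) / 863 = 3.71 / 863 = 0.004299
K = 7.99e-5 m/s × 86400 s/d = 6.903 m/d
Darcy flux q = K·i = 6.903 × 0.004299 = 0.02968 m/d
v_s = q/n_e = 0.02968/0.28 = 0.1060 m/d
t = L / v = 3600 / 0.1060 = 33970 d
   = 33970 / 365 = 93.1 yr

93.1 years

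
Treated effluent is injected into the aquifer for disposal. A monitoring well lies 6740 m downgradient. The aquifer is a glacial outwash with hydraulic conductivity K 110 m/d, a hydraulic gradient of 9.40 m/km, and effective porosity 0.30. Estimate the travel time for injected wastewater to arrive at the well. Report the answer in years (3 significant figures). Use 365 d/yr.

Specific discharge q = 110 × 0.0094 = 1.034 m/d
v_s = q/n_e = 1.034/0.30 = 3.447 m/d
t = L / v = 6740 / 3.447 = 1956 d
   = 1956 / 365 = 5.36 yr

5.36 years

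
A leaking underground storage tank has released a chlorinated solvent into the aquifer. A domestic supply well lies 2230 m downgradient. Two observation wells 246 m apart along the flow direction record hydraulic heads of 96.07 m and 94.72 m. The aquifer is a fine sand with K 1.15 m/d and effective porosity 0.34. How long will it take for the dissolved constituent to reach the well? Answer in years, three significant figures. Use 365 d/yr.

329 years

Hydraulic gradient i = (96.07 − 94.72) / 246 = 1.35 / 246 = 0.005488
Specific discharge q = 1.15 × 0.005488 = 0.006311 m/d
v = Ki/n = 1.15·0.005488/0.34 = 0.01856 m/d
t = L / v = 2230 / 0.01856 = 120100 d
   = 120100 / 365 = 329 yr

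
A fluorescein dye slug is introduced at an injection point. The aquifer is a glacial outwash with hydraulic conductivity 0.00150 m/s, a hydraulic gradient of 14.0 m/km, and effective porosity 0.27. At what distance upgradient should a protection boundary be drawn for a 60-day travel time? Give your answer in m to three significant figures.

K = 0.00150 m/s × 86400 s/d = 129.6 m/d
Darcy flux q = K·i = 129.6 × 0.014 = 1.814 m/d
Average linear velocity = 1.814 / 0.27 = 6.720 m/d
L = v × T = 6.720 × 60 = 403.2 m

403 m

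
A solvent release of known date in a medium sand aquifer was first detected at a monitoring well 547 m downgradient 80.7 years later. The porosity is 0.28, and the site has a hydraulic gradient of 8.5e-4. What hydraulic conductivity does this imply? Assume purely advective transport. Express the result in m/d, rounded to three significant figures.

t = 80.7 years = 29460 d
v = L / t = 547 / 29460 = 0.01857 m/d
K = v · n / i = 0.01857 × 0.28 / 8.5e-4 = 6.12 m/d

6.12 m/d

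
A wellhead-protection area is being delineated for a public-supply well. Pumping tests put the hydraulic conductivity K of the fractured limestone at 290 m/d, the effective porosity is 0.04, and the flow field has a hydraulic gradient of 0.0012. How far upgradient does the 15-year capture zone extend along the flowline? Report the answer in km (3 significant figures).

47.6 km

Specific discharge q = 290 × 0.0012 = 0.3480 m/d
v_s = q/n_e = 0.3480/0.04 = 8.700 m/d
T = 15 yr × 365 = 5475 d
L = v × T = 8.700 × 5475 = 47630 m
   = 47.6 km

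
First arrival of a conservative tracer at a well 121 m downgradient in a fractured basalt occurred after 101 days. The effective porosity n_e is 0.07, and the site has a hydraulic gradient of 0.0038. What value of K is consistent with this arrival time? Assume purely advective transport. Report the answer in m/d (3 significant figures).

22.1 m/d

v = L / t = 121 / 101 = 1.198 m/d
K = v · n / i = 1.198 × 0.07 / 0.0038 = 22.1 m/d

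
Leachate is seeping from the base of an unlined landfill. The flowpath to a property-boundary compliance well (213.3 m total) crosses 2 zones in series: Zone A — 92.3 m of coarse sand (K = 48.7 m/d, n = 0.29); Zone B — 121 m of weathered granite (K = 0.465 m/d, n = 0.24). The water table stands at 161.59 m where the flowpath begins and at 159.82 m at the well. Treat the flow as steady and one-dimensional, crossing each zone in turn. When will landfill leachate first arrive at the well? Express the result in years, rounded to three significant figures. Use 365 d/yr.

22.6 years

Total head drop ΔH = 161.59 − 159.82 = 1.77 m
Steady 1-D flow in series ⇒ the Darcy flux q is identical in every zone and the zone head losses add (resistances L/K in series).
Σ(L/K) = 92.3/48.7 + 121/0.465 = 1.895 + 260.2 = 262.1 d
q = ΔH / Σ(L/K) = 1.77 / 262.1 = 0.006753 m/d (same in every zone)
Zone A: v = q/n = 0.006753/0.29 = 0.02329 m/d → t_A = 92.3/0.02329 = 3964 d
Zone B: v = q/n = 0.006753/0.24 = 0.02814 m/d → t_B = 121/0.02814 = 4300 d
Total t = 3964 + 4300 = 8264 d
   = 8264 / 365 = 22.6 yr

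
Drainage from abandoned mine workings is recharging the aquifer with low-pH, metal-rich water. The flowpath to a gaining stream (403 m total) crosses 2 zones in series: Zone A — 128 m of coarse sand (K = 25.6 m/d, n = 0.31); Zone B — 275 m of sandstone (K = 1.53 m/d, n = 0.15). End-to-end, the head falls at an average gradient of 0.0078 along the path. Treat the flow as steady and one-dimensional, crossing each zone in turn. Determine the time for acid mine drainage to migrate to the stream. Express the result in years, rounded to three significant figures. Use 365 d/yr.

13.0 years

Steady 1-D flow in series ⇒ the Darcy flux q is identical in every zone and the zone head losses add (resistances L/K in series).
Σ(L/K) = 128/25.6 + 275/1.53 = 5.000 + 179.7 = 184.7 d
K_eq = L_total / Σ(L/K) = 403 / 184.7 = 2.181 m/d
q = K_eq · i = 2.181 × 0.0078 = 0.01702 m/d (same in every zone)
Zone A: v = q/n = 0.01702/0.31 = 0.05489 m/d → t_A = 128/0.05489 = 2332 d
Zone B: v = q/n = 0.01702/0.15 = 0.1134 m/d → t_B = 275/0.1134 = 2424 d
Total t = 2332 + 2424 = 4756 d
   = 4756 / 365 = 13.0 yr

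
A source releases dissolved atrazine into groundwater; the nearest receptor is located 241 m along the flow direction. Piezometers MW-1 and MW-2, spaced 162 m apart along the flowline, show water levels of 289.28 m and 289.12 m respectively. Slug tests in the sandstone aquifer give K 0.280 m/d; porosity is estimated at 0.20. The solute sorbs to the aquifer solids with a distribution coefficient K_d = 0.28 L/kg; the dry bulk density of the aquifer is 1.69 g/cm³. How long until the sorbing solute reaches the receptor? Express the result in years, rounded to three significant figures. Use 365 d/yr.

1610 years

Hydraulic gradient i = (289.28 − 289.12) / 162 = 0.16 / 162 = 9.877e-4
Darcy flux q = K·i = 0.280 × 9.877e-4 = 2.765e-4 m/d
Seepage velocity v = q / n = 2.765e-4 / 0.20 = 0.001383 m/d
Retardation R = 1 + ρ_b·K_d/n = 1 + 1.69×0.28/0.20 = 3.366
Contaminant velocity v_c = v/R = 0.001383/3.366 = 4.108e-4 m/d
t = L/v_c = 241/4.108e-4 = 586700 d
   = 586700/365 = 1610 yr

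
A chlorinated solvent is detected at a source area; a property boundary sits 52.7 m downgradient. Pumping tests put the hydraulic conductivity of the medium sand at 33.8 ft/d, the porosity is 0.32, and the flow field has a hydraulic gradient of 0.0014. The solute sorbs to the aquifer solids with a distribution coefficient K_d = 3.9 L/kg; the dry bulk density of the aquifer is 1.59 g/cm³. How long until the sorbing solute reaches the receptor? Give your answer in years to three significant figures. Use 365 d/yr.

65.3 years

K = 33.8 ft/d × 0.3048 = 10.30 m/d
Darcy flux q = K·i = 10.30 × 0.0014 = 0.01442 m/d
v = Ki/n = 10.30·0.0014/0.32 = 0.04507 m/d
Retardation R = 1 + ρ_b·K_d/n = 1 + 1.59×3.9/0.32 = 20.38
Contaminant velocity v_c = v/R = 0.04507/20.38 = 0.002212 m/d
t = L/v_c = 52.7/0.002212 = 23830 d
   = 23830/365 = 65.3 yr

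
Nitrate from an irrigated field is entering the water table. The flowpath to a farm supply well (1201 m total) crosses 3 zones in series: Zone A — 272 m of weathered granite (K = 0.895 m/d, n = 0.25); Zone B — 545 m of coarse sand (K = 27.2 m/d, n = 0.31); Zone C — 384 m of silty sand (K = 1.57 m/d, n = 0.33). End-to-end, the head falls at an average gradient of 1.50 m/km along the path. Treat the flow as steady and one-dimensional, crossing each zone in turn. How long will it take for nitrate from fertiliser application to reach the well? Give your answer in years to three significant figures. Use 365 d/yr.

For zones in series the flux q is common to all zones; the equivalent conductivity is the harmonic (thickness-weighted) mean, K_eq = L_total / Σ(L_j/K_j).
Σ(L/K) = 272/0.895 + 545/27.2 + 384/1.57 = 303.9 + 20.04 + 244.6 = 568.5 d
K_eq = L_total / Σ(L/K) = 1201 / 568.5 = 2.112 m/d
q = K_eq · i = 2.112 × 0.0015 = 0.003169 m/d (same in every zone)
Zone A: v = q/n = 0.003169/0.25 = 0.01267 m/d → t_A = 272/0.01267 = 21460 d
Zone B: v = q/n = 0.003169/0.31 = 0.01022 m/d → t_B = 545/0.01022 = 53320 d
Zone C: v = q/n = 0.003169/0.33 = 0.009602 m/d → t_C = 384/0.009602 = 39990 d
Total t = 21460 + 53320 + 39990 = 114800 d
   = 114800 / 365 = 314 yr

314 years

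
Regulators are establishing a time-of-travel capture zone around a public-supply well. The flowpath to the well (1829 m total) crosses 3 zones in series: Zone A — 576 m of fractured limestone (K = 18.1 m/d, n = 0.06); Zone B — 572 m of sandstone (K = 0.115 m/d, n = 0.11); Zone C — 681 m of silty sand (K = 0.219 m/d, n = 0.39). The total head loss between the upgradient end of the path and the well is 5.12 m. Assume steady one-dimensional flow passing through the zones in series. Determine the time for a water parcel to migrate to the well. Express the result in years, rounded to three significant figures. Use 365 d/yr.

1580 years

Steady 1-D flow in series ⇒ the Darcy flux q is identical in every zone and the zone head losses add (resistances L/K in series).
Σ(L/K) = 576/18.1 + 572/0.115 + 681/0.219 = 31.82 + 4974 + 3110 = 8115 d
q = ΔH / Σ(L/K) = 5.12 / 8115 = 6.309e-4 m/d (same in every zone)
Zone A: v = q/n = 6.309e-4/0.06 = 0.01052 m/d → t_A = 576/0.01052 = 54780 d
Zone B: v = q/n = 6.309e-4/0.11 = 0.005736 m/d → t_B = 572/0.005736 = 99730 d
Zone C: v = q/n = 6.309e-4/0.39 = 0.001618 m/d → t_C = 681/0.001618 = 421000 d
Total t = 54780 + 99730 + 421000 = 575500 d
   = 575500 / 365 = 1580 yr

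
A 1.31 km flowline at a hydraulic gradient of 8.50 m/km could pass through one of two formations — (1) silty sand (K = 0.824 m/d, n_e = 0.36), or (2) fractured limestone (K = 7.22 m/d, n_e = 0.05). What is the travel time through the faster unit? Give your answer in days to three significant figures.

Unit 1 (silty sand): v = 0.824×0.0085/0.36 = 0.01946 m/d, t = 1310/0.01946 = 67330 d
Unit 2 (fractured limestone): v = 7.22×0.0085/0.05 = 1.227 m/d, t = 1310/1.227 = 1067 d
Faster unit: t = 1070 d

1070 days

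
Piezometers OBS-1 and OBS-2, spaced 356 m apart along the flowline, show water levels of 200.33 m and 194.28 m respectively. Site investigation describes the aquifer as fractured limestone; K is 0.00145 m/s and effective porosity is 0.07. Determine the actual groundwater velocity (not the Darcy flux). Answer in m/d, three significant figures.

Hydraulic gradient i = (200.33 − 194.28) / 356 = 6.05 / 356 = 0.01699
K = 0.00145 m/s × 86400 s/d = 125.3 m/d
Specific discharge q = 125.3 × 0.01699 = 2.129 m/d
v_s = q/n_e = 2.129/0.07 = 30.42 m/d

30.4 m/d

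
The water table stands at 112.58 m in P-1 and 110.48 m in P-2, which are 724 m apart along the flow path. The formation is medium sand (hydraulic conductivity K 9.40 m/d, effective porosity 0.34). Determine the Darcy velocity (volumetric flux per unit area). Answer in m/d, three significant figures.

0.0273 m/d

Hydraulic gradient i = (112.58 − 110.48) / 724 = 2.10 / 724 = 0.002901
Specific discharge q = 9.40 × 0.002901 = 0.02727 m/d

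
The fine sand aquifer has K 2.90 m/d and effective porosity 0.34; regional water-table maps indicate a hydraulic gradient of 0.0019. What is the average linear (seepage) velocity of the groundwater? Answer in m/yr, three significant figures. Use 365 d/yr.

Specific discharge q = 2.90 × 0.0019 = 0.005510 m/d
v = Ki/n = 2.90·0.0019/0.34 = 0.01621 m/d
   = 0.01621 × 365 = 5.92 m/yr

5.92 m/yr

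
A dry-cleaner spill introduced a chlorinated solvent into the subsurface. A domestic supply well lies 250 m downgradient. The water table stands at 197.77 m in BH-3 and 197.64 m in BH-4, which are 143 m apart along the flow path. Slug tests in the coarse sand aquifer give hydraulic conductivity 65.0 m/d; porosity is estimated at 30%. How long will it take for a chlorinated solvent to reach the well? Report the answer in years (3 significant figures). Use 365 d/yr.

Hydraulic gradient i = (197.77 − 197.64) / 143 = 0.13 / 143 = 9.091e-4
q = Ki = 65.0 × 9.091e-4 = 0.05909 m/d
Seepage velocity v = q / n = 0.05909 / 0.30 = 0.1970 m/d
t = L / v = 250 / 0.1970 = 1269 d
   = 1269 / 365 = 3.48 yr

3.48 years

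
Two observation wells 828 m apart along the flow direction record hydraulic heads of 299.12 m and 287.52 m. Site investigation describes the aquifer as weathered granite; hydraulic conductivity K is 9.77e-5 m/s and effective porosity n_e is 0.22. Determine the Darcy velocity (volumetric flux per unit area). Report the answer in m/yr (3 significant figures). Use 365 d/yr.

Hydraulic gradient i = (299.12 − 287.52) / 828 = 11.60 / 828 = 0.01401
K = 9.77e-5 m/s × 86400 s/d = 8.441 m/d
q = Ki = 8.441 × 0.01401 = 0.1183 m/d
   = 0.1183 × 365 = 43.2 m/yr

43.2 m/yr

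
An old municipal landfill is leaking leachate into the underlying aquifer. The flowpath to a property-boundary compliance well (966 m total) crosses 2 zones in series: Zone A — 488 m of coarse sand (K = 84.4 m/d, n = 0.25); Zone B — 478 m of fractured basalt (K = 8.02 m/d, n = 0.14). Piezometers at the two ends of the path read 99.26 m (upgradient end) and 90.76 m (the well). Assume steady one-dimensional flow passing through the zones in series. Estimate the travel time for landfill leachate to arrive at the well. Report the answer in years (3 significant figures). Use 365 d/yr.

Total head drop ΔH = 99.26 − 90.76 = 8.50 m
Steady 1-D flow in series ⇒ the Darcy flux q is identical in every zone and the zone head losses add (resistances L/K in series).
Σ(L/K) = 488/84.4 + 478/8.02 = 5.782 + 59.60 = 65.38 d
q = ΔH / Σ(L/K) = 8.50 / 65.38 = 0.1300 m/d (same in every zone)
Zone A: v = q/n = 0.1300/0.25 = 0.5200 m/d → t_A = 488/0.5200 = 938.4 d
Zone B: v = q/n = 0.1300/0.14 = 0.9286 m/d → t_B = 478/0.9286 = 514.8 d
Total t = 938.4 + 514.8 = 1453 d
   = 1453 / 365 = 3.98 yr

3.98 years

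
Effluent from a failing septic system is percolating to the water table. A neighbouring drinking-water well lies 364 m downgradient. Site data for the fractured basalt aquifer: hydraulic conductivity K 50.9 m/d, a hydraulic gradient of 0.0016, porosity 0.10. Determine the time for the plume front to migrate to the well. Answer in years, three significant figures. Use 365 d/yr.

Darcy flux q = K·i = 50.9 × 0.0016 = 0.08144 m/d
Average linear velocity = 0.08144 / 0.10 = 0.8144 m/d
t = L / v = 364 / 0.8144 = 447.0 d
   = 447.0 / 365 = 1.22 yr

1.22 years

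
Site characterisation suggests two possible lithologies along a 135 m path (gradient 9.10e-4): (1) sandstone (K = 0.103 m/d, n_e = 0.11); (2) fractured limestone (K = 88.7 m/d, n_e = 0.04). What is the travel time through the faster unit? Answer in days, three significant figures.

Unit 1 (sandstone): v = 0.103×9.1e-4/0.11 = 8.521e-4 m/d, t = 135/8.521e-4 = 158400 d
Unit 2 (fractured limestone): v = 88.7×9.1e-4/0.04 = 2.018 m/d, t = 135/2.018 = 66.90 d
Faster unit: t = 66.9 d

66.9 days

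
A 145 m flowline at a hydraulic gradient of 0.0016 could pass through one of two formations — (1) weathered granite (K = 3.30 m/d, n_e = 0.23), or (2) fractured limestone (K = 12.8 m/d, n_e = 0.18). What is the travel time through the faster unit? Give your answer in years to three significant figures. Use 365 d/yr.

Unit 1 (weathered granite): v = 3.30×0.0016/0.23 = 0.02296 m/d, t = 145/0.02296 = 6316 d
Unit 2 (fractured limestone): v = 12.8×0.0016/0.18 = 0.1138 m/d, t = 145/0.1138 = 1274 d
Faster: 1274 d / 365 = 3.49 yr

3.49 years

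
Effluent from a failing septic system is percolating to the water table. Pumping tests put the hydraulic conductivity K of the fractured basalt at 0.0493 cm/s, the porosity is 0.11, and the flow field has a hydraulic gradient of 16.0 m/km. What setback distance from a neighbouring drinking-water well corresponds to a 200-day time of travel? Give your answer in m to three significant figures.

1240 m

K = 0.0493 cm/s × 864 = 42.60 m/d
Darcy flux q = K·i = 42.60 × 0.016 = 0.6815 m/d
Seepage velocity v = q / n = 0.6815 / 0.11 = 6.196 m/d
L = v × T = 6.196 × 200 = 1239 m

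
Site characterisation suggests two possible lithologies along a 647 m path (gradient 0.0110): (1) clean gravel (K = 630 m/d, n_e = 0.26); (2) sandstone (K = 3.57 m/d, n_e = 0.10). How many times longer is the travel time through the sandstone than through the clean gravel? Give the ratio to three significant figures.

67.9

Unit 1 (clean gravel): v = 630×0.011/0.26 = 26.65 m/d, t = 647/26.65 = 24.27 d
Unit 2 (sandstone): v = 3.57×0.011/0.10 = 0.3927 m/d, t = 647/0.3927 = 1648 d
t(sandstone) / t(clean gravel) = 1648/24.27 = 67.9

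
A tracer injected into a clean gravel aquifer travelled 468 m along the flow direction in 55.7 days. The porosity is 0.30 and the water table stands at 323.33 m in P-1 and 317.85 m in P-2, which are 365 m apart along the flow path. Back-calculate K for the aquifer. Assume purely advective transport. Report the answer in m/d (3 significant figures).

Hydraulic gradient i = (323.33 − 317.85) / 365 = 5.48 / 365 = 0.01501
v = L / t = 468 / 55.7 = 8.402 m/d
K = v · n / i = 8.402 × 0.30 / 0.01501 = 168 m/d

168 m/d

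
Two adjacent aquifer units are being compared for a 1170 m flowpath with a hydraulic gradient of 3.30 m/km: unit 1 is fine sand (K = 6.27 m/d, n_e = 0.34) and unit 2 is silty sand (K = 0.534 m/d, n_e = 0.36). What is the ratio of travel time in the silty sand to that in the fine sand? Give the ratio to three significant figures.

12.4

Unit 1 (fine sand): v = 6.27×0.0033/0.34 = 0.06086 m/d, t = 1170/0.06086 = 19230 d
Unit 2 (silty sand): v = 0.534×0.0033/0.36 = 0.004895 m/d, t = 1170/0.004895 = 239000 d
t(silty sand) / t(fine sand) = 239000/19230 = 12.4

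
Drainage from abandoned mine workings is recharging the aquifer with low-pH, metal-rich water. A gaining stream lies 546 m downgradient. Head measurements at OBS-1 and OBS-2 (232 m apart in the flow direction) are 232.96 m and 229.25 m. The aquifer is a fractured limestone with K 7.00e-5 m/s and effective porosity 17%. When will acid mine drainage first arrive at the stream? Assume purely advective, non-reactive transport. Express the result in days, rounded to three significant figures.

960 days

Hydraulic gradient i = (232.96 − 229.25) / 232 = 3.71 / 232 = 0.01599
K = 7.00e-5 m/s × 86400 s/d = 6.048 m/d
Specific discharge q = 6.048 × 0.01599 = 0.09672 m/d
v = Ki/n = 6.048·0.01599/0.17 = 0.5689 m/d
t = L / v = 546 / 0.5689 = 959.7 d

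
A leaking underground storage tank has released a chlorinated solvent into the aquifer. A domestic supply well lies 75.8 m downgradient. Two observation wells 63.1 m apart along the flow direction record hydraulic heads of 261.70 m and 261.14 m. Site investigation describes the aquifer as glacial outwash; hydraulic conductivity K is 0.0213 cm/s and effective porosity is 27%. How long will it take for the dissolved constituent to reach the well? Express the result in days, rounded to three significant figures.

Hydraulic gradient i = (261.70 − 261.14) / 63.1 = 0.56 / 63.1 = 0.008875
K = 0.0213 cm/s × 864 = 18.40 m/d
Specific discharge q = 18.40 × 0.008875 = 0.1633 m/d
v_s = q/n_e = 0.1633/0.27 = 0.6049 m/d
t = L / v = 75.8 / 0.6049 = 125.3 d

125 days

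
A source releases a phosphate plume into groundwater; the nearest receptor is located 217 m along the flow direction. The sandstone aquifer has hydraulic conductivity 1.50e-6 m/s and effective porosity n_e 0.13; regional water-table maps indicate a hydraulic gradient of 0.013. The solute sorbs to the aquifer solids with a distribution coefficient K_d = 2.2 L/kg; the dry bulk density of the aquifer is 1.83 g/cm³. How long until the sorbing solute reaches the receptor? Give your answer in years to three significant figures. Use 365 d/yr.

1470 years

K = 1.50e-6 m/s × 86400 s/d = 0.1296 m/d
q = Ki = 0.1296 × 0.013 = 0.001685 m/d
Seepage velocity v = q / n = 0.001685 / 0.13 = 0.01296 m/d
Retardation R = 1 + ρ_b·K_d/n = 1 + 1.83×2.2/0.13 = 31.97
Contaminant velocity v_c = v/R = 0.01296/31.97 = 4.054e-4 m/d
t = L/v_c = 217/4.054e-4 = 535300 d
   = 535300/365 = 1470 yr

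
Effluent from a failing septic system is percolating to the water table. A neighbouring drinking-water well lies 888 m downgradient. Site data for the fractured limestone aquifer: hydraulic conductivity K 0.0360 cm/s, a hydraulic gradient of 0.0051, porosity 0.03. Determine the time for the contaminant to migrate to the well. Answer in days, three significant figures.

K = 0.0360 cm/s × 864 = 31.10 m/d
q = Ki = 31.10 × 0.0051 = 0.1586 m/d
Average linear velocity = 0.1586 / 0.03 = 5.288 m/d
t = L / v = 888 / 5.288 = 167.9 d

168 days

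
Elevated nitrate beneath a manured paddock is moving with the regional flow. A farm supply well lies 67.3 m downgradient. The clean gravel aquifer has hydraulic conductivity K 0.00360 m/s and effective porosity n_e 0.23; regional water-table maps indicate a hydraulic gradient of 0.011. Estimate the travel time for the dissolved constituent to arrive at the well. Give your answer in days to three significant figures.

K = 0.00360 m/s × 86400 s/d = 311.0 m/d
Specific discharge q = 311.0 × 0.011 = 3.421 m/d
Average linear velocity = 3.421 / 0.23 = 14.88 m/d
t = L / v = 67.3 / 14.88 = 4.524 d

4.52 days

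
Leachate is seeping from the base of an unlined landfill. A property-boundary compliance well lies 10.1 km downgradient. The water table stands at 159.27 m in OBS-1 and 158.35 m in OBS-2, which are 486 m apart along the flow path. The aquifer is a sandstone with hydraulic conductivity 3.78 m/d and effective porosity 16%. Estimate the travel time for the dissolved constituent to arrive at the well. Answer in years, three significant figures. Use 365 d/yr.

Hydraulic gradient i = (159.27 − 158.35) / 486 = 0.92 / 486 = 0.001893
q = Ki = 3.78 × 0.001893 = 0.007156 m/d
v = Ki/n = 3.78·0.001893/0.16 = 0.04472 m/d
L = 10.1 km = 10100 m
t = L / v = 10100 / 0.04472 = 225800 d
   = 225800 / 365 = 619 yr

619 years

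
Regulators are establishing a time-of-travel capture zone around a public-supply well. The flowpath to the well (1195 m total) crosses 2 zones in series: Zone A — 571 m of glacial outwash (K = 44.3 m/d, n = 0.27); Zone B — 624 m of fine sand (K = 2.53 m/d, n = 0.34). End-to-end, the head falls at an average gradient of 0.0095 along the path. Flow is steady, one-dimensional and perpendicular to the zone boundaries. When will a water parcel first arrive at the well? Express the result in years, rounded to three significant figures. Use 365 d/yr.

Continuity: the same q passes through each zone, so ΔH = q·Σ(L_j/K_j) — the zones act as resistances in series.
Σ(L/K) = 571/44.3 + 624/2.53 = 12.89 + 246.6 = 259.5 d
K_eq = L_total / Σ(L/K) = 1195 / 259.5 = 4.604 m/d
q = K_eq · i = 4.604 × 0.0095 = 0.04374 m/d (same in every zone)
Zone A: v = q/n = 0.04374/0.27 = 0.1620 m/d → t_A = 571/0.1620 = 3524 d
Zone B: v = q/n = 0.04374/0.34 = 0.1287 m/d → t_B = 624/0.1287 = 4850 d
Total t = 3524 + 4850 = 8375 d
   = 8375 / 365 = 22.9 yr

22.9 years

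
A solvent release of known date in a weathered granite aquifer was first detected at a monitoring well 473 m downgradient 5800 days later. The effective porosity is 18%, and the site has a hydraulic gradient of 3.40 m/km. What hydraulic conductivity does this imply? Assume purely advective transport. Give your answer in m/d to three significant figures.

4.32 m/d

v = L / t = 473 / 5800 = 0.08155 m/d
K = v · n / i = 0.08155 × 0.18 / 0.0034 = 4.32 m/d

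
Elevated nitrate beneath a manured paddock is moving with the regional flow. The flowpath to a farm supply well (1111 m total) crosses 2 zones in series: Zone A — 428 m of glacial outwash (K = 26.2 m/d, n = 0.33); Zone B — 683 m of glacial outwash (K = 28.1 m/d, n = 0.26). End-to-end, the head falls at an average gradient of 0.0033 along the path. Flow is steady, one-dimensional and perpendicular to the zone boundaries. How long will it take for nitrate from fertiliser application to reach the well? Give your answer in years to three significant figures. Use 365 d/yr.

9.68 years

Continuity: the same q passes through each zone, so ΔH = q·Σ(L_j/K_j) — the zones act as resistances in series.
Σ(L/K) = 428/26.2 + 683/28.1 = 16.34 + 24.31 = 40.64 d
K_eq = L_total / Σ(L/K) = 1111 / 40.64 = 27.34 m/d
q = K_eq · i = 27.34 × 0.0033 = 0.09021 m/d (same in every zone)
Zone A: v = q/n = 0.09021/0.33 = 0.2734 m/d → t_A = 428/0.2734 = 1566 d
Zone B: v = q/n = 0.09021/0.26 = 0.3470 m/d → t_B = 683/0.3470 = 1969 d
Total t = 1566 + 1969 = 3534 d
   = 3534 / 365 = 9.68 yr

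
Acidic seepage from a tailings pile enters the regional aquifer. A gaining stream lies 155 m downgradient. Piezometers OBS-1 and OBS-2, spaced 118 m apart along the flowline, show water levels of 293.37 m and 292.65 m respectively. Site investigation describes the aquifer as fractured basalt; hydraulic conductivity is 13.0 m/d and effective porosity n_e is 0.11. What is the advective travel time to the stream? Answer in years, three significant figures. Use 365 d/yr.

Hydraulic gradient i = (293.37 − 292.65) / 118 = 0.72 / 118 = 0.006102
Specific discharge q = 13.0 × 0.006102 = 0.07932 m/d
v = Ki/n = 13.0·0.006102/0.11 = 0.7211 m/d
t = L / v = 155 / 0.7211 = 214.9 d
   = 214.9 / 365 = 0.589 yr

0.589 years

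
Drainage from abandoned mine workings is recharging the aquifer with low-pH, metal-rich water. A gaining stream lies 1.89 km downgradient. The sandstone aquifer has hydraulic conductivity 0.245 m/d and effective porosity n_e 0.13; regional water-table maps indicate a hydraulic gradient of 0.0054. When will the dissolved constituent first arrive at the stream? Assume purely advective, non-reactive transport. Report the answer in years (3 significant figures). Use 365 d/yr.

509 years

q = Ki = 0.245 × 0.0054 = 0.001323 m/d
Seepage velocity v = q / n = 0.001323 / 0.13 = 0.01018 m/d
L = 1.89 km = 1890 m
t = L / v = 1890 / 0.01018 = 185700 d
   = 185700 / 365 = 509 yr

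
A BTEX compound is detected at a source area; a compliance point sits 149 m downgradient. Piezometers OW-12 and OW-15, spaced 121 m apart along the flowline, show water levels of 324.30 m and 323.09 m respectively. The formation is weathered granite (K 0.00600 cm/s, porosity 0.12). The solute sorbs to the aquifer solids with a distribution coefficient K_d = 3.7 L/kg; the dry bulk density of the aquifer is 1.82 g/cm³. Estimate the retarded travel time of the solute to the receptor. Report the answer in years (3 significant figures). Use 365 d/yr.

Hydraulic gradient i = (324.30 − 323.09) / 121 = 1.21 / 121 = 0.01000
K = 0.00600 cm/s × 864 = 5.184 m/d
q = Ki = 5.184 × 0.01000 = 0.05184 m/d
v_s = q/n_e = 0.05184/0.12 = 0.4320 m/d
Retardation R = 1 + ρ_b·K_d/n = 1 + 1.82×3.7/0.12 = 57.12
Contaminant velocity v_c = v/R = 0.4320/57.12 = 0.007563 m/d
t = L/v_c = 149/0.007563 = 19700 d
   = 19700/365 = 54.0 yr

54.0 years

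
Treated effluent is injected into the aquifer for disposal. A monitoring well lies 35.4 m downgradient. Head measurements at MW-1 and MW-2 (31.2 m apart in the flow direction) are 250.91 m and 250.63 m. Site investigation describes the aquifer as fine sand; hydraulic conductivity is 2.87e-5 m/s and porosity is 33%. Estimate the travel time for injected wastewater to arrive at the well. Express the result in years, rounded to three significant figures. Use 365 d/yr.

1.44 years

Hydraulic gradient i = (250.91 − 250.63) / 31.2 = 0.28 / 31.2 = 0.008974
K = 2.87e-5 m/s × 86400 s/d = 2.480 m/d
Specific discharge q = 2.480 × 0.008974 = 0.02225 m/d
v_s = q/n_e = 0.02225/0.33 = 0.06743 m/d
t = L / v = 35.4 / 0.06743 = 525.0 d
   = 525.0 / 365 = 1.44 yr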